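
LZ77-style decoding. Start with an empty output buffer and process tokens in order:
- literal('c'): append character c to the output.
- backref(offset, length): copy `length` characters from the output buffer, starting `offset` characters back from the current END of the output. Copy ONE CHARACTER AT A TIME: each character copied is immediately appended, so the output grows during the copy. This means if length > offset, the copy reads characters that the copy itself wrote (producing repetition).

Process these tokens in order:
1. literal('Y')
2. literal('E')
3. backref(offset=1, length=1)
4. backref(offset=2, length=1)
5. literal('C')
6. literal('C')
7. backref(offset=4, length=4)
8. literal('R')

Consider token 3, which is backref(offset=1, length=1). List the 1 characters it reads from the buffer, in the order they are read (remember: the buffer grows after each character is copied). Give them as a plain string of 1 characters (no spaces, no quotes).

Token 1: literal('Y'). Output: "Y"
Token 2: literal('E'). Output: "YE"
Token 3: backref(off=1, len=1). Buffer before: "YE" (len 2)
  byte 1: read out[1]='E', append. Buffer now: "YEE"

Answer: E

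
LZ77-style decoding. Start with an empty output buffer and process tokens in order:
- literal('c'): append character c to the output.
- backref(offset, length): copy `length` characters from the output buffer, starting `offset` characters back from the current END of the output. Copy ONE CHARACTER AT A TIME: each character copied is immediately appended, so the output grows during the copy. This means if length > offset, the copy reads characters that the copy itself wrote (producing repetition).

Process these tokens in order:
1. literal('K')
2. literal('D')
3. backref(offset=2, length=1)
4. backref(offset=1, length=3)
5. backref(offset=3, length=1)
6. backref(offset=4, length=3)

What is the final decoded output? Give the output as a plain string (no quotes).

Answer: KDKKKKKKKK

Derivation:
Token 1: literal('K'). Output: "K"
Token 2: literal('D'). Output: "KD"
Token 3: backref(off=2, len=1). Copied 'K' from pos 0. Output: "KDK"
Token 4: backref(off=1, len=3) (overlapping!). Copied 'KKK' from pos 2. Output: "KDKKKK"
Token 5: backref(off=3, len=1). Copied 'K' from pos 3. Output: "KDKKKKK"
Token 6: backref(off=4, len=3). Copied 'KKK' from pos 3. Output: "KDKKKKKKKK"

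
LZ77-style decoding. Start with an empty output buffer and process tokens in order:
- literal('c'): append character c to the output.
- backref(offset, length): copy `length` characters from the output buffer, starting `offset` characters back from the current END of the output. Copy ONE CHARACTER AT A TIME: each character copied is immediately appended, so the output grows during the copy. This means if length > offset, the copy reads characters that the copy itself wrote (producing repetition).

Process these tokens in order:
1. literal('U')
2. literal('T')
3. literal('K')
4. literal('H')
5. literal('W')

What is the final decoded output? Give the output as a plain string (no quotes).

Answer: UTKHW

Derivation:
Token 1: literal('U'). Output: "U"
Token 2: literal('T'). Output: "UT"
Token 3: literal('K'). Output: "UTK"
Token 4: literal('H'). Output: "UTKH"
Token 5: literal('W'). Output: "UTKHW"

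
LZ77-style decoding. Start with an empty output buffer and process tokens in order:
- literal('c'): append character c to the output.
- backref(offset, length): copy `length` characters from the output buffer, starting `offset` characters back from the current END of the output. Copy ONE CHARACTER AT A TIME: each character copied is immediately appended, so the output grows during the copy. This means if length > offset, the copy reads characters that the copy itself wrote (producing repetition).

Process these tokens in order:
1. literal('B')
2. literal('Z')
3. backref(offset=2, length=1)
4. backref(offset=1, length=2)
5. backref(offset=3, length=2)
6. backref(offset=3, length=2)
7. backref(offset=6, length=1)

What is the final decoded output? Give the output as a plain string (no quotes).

Answer: BZBBBBBBBB

Derivation:
Token 1: literal('B'). Output: "B"
Token 2: literal('Z'). Output: "BZ"
Token 3: backref(off=2, len=1). Copied 'B' from pos 0. Output: "BZB"
Token 4: backref(off=1, len=2) (overlapping!). Copied 'BB' from pos 2. Output: "BZBBB"
Token 5: backref(off=3, len=2). Copied 'BB' from pos 2. Output: "BZBBBBB"
Token 6: backref(off=3, len=2). Copied 'BB' from pos 4. Output: "BZBBBBBBB"
Token 7: backref(off=6, len=1). Copied 'B' from pos 3. Output: "BZBBBBBBBB"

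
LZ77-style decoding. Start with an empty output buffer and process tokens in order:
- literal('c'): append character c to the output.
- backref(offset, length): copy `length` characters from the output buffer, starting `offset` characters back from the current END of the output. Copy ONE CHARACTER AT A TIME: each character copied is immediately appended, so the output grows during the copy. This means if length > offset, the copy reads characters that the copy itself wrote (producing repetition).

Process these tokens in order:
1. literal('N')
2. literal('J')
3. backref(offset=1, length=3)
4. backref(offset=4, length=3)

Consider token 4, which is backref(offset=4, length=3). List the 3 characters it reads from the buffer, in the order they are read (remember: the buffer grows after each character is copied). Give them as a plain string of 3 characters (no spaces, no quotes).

Answer: JJJ

Derivation:
Token 1: literal('N'). Output: "N"
Token 2: literal('J'). Output: "NJ"
Token 3: backref(off=1, len=3) (overlapping!). Copied 'JJJ' from pos 1. Output: "NJJJJ"
Token 4: backref(off=4, len=3). Buffer before: "NJJJJ" (len 5)
  byte 1: read out[1]='J', append. Buffer now: "NJJJJJ"
  byte 2: read out[2]='J', append. Buffer now: "NJJJJJJ"
  byte 3: read out[3]='J', append. Buffer now: "NJJJJJJJ"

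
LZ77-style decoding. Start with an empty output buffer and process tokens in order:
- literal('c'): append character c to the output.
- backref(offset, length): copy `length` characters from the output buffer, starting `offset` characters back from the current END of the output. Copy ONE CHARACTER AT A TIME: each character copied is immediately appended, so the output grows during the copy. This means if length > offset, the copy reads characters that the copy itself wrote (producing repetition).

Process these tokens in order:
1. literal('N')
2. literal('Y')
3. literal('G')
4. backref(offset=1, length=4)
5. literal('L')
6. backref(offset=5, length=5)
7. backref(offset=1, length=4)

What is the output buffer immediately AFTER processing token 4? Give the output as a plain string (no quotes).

Token 1: literal('N'). Output: "N"
Token 2: literal('Y'). Output: "NY"
Token 3: literal('G'). Output: "NYG"
Token 4: backref(off=1, len=4) (overlapping!). Copied 'GGGG' from pos 2. Output: "NYGGGGG"

Answer: NYGGGGG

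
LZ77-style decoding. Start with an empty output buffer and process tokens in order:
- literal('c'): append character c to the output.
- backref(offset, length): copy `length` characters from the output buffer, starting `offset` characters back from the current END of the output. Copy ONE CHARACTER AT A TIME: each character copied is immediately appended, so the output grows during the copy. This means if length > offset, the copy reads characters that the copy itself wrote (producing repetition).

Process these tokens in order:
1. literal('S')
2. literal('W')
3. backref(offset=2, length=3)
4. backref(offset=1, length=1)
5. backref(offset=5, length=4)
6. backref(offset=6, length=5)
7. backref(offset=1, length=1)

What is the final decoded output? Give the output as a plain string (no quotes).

Answer: SWSWSSWSWSSSWSWW

Derivation:
Token 1: literal('S'). Output: "S"
Token 2: literal('W'). Output: "SW"
Token 3: backref(off=2, len=3) (overlapping!). Copied 'SWS' from pos 0. Output: "SWSWS"
Token 4: backref(off=1, len=1). Copied 'S' from pos 4. Output: "SWSWSS"
Token 5: backref(off=5, len=4). Copied 'WSWS' from pos 1. Output: "SWSWSSWSWS"
Token 6: backref(off=6, len=5). Copied 'SSWSW' from pos 4. Output: "SWSWSSWSWSSSWSW"
Token 7: backref(off=1, len=1). Copied 'W' from pos 14. Output: "SWSWSSWSWSSSWSWW"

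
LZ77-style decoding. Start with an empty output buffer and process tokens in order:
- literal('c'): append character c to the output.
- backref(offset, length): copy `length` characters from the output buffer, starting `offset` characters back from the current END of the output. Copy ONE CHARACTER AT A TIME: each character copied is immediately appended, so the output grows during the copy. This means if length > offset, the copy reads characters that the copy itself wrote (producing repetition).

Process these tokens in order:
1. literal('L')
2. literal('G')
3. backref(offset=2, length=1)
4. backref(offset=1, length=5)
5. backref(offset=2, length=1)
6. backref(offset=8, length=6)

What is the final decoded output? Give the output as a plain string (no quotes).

Answer: LGLLLLLLLGLLLLL

Derivation:
Token 1: literal('L'). Output: "L"
Token 2: literal('G'). Output: "LG"
Token 3: backref(off=2, len=1). Copied 'L' from pos 0. Output: "LGL"
Token 4: backref(off=1, len=5) (overlapping!). Copied 'LLLLL' from pos 2. Output: "LGLLLLLL"
Token 5: backref(off=2, len=1). Copied 'L' from pos 6. Output: "LGLLLLLLL"
Token 6: backref(off=8, len=6). Copied 'GLLLLL' from pos 1. Output: "LGLLLLLLLGLLLLL"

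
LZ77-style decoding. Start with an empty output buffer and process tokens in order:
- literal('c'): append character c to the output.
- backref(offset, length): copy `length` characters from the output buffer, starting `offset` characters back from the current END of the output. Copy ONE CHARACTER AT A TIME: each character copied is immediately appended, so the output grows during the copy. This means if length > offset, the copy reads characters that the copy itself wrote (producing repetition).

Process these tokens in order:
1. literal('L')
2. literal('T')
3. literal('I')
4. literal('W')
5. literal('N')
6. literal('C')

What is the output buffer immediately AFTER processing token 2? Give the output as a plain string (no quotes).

Token 1: literal('L'). Output: "L"
Token 2: literal('T'). Output: "LT"

Answer: LT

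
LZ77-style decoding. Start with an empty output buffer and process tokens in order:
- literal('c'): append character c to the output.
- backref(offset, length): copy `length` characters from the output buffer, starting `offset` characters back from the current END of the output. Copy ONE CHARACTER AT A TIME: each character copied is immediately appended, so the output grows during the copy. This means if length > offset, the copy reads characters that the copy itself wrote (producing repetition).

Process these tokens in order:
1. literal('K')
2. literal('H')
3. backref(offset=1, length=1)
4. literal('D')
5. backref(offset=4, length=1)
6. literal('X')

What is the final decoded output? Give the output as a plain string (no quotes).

Token 1: literal('K'). Output: "K"
Token 2: literal('H'). Output: "KH"
Token 3: backref(off=1, len=1). Copied 'H' from pos 1. Output: "KHH"
Token 4: literal('D'). Output: "KHHD"
Token 5: backref(off=4, len=1). Copied 'K' from pos 0. Output: "KHHDK"
Token 6: literal('X'). Output: "KHHDKX"

Answer: KHHDKX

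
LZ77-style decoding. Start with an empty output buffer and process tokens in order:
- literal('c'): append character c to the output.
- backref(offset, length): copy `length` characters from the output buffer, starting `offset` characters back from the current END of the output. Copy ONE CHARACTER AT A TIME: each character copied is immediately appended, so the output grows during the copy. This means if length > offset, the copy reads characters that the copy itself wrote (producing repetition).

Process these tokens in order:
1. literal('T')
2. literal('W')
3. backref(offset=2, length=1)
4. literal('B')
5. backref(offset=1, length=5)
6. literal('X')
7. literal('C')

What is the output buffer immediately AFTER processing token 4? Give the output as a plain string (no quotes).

Token 1: literal('T'). Output: "T"
Token 2: literal('W'). Output: "TW"
Token 3: backref(off=2, len=1). Copied 'T' from pos 0. Output: "TWT"
Token 4: literal('B'). Output: "TWTB"

Answer: TWTB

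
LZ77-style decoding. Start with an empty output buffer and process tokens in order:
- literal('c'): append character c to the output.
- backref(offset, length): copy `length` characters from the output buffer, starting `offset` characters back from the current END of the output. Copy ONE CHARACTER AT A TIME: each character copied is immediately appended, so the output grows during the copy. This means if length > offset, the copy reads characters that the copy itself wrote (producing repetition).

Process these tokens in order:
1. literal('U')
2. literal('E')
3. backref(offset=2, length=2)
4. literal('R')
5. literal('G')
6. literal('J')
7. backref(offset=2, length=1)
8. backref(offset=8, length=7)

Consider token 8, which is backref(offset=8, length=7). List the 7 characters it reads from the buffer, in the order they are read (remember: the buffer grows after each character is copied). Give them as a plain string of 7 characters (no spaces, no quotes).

Token 1: literal('U'). Output: "U"
Token 2: literal('E'). Output: "UE"
Token 3: backref(off=2, len=2). Copied 'UE' from pos 0. Output: "UEUE"
Token 4: literal('R'). Output: "UEUER"
Token 5: literal('G'). Output: "UEUERG"
Token 6: literal('J'). Output: "UEUERGJ"
Token 7: backref(off=2, len=1). Copied 'G' from pos 5. Output: "UEUERGJG"
Token 8: backref(off=8, len=7). Buffer before: "UEUERGJG" (len 8)
  byte 1: read out[0]='U', append. Buffer now: "UEUERGJGU"
  byte 2: read out[1]='E', append. Buffer now: "UEUERGJGUE"
  byte 3: read out[2]='U', append. Buffer now: "UEUERGJGUEU"
  byte 4: read out[3]='E', append. Buffer now: "UEUERGJGUEUE"
  byte 5: read out[4]='R', append. Buffer now: "UEUERGJGUEUER"
  byte 6: read out[5]='G', append. Buffer now: "UEUERGJGUEUERG"
  byte 7: read out[6]='J', append. Buffer now: "UEUERGJGUEUERGJ"

Answer: UEUERGJ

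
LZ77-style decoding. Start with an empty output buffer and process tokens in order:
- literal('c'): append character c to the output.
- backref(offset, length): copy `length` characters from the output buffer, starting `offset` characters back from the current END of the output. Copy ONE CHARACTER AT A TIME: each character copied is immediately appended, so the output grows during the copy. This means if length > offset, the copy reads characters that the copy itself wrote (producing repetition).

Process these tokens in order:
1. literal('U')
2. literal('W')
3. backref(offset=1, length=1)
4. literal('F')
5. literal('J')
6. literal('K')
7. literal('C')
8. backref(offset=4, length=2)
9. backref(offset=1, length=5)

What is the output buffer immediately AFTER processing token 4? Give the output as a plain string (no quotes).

Answer: UWWF

Derivation:
Token 1: literal('U'). Output: "U"
Token 2: literal('W'). Output: "UW"
Token 3: backref(off=1, len=1). Copied 'W' from pos 1. Output: "UWW"
Token 4: literal('F'). Output: "UWWF"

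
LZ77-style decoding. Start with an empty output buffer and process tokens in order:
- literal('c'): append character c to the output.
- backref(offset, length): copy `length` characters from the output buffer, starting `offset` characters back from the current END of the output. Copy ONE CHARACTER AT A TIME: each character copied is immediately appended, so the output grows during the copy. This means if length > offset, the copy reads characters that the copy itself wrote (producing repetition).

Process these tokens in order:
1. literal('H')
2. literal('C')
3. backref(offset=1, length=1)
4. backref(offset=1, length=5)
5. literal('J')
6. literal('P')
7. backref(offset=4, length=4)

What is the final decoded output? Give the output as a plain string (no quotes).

Token 1: literal('H'). Output: "H"
Token 2: literal('C'). Output: "HC"
Token 3: backref(off=1, len=1). Copied 'C' from pos 1. Output: "HCC"
Token 4: backref(off=1, len=5) (overlapping!). Copied 'CCCCC' from pos 2. Output: "HCCCCCCC"
Token 5: literal('J'). Output: "HCCCCCCCJ"
Token 6: literal('P'). Output: "HCCCCCCCJP"
Token 7: backref(off=4, len=4). Copied 'CCJP' from pos 6. Output: "HCCCCCCCJPCCJP"

Answer: HCCCCCCCJPCCJP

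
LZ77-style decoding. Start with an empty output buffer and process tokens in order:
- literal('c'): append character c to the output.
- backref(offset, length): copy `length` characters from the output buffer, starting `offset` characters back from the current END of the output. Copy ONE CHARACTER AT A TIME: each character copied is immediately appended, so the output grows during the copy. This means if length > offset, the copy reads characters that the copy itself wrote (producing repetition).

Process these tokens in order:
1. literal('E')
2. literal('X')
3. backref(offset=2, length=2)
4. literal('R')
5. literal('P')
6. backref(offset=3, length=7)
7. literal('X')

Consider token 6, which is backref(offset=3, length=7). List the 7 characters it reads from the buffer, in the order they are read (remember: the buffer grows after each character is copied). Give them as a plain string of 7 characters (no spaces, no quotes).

Token 1: literal('E'). Output: "E"
Token 2: literal('X'). Output: "EX"
Token 3: backref(off=2, len=2). Copied 'EX' from pos 0. Output: "EXEX"
Token 4: literal('R'). Output: "EXEXR"
Token 5: literal('P'). Output: "EXEXRP"
Token 6: backref(off=3, len=7). Buffer before: "EXEXRP" (len 6)
  byte 1: read out[3]='X', append. Buffer now: "EXEXRPX"
  byte 2: read out[4]='R', append. Buffer now: "EXEXRPXR"
  byte 3: read out[5]='P', append. Buffer now: "EXEXRPXRP"
  byte 4: read out[6]='X', append. Buffer now: "EXEXRPXRPX"
  byte 5: read out[7]='R', append. Buffer now: "EXEXRPXRPXR"
  byte 6: read out[8]='P', append. Buffer now: "EXEXRPXRPXRP"
  byte 7: read out[9]='X', append. Buffer now: "EXEXRPXRPXRPX"

Answer: XRPXRPX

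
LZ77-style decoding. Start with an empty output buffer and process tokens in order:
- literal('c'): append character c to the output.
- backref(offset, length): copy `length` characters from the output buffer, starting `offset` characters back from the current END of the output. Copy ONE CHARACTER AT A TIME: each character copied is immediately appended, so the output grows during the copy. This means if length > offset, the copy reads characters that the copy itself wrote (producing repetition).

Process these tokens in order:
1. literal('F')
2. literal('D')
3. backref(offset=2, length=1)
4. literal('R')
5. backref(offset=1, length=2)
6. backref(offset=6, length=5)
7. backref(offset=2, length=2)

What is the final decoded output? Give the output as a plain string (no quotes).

Token 1: literal('F'). Output: "F"
Token 2: literal('D'). Output: "FD"
Token 3: backref(off=2, len=1). Copied 'F' from pos 0. Output: "FDF"
Token 4: literal('R'). Output: "FDFR"
Token 5: backref(off=1, len=2) (overlapping!). Copied 'RR' from pos 3. Output: "FDFRRR"
Token 6: backref(off=6, len=5). Copied 'FDFRR' from pos 0. Output: "FDFRRRFDFRR"
Token 7: backref(off=2, len=2). Copied 'RR' from pos 9. Output: "FDFRRRFDFRRRR"

Answer: FDFRRRFDFRRRR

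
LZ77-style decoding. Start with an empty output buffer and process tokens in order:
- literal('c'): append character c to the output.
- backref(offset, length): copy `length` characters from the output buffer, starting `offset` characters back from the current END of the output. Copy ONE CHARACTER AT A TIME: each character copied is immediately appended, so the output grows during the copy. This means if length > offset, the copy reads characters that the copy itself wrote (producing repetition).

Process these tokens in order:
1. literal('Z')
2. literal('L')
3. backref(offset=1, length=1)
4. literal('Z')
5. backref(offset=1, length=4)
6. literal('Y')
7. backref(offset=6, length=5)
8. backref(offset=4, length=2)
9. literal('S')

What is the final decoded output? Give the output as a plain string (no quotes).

Answer: ZLLZZZZZYZZZZZZZS

Derivation:
Token 1: literal('Z'). Output: "Z"
Token 2: literal('L'). Output: "ZL"
Token 3: backref(off=1, len=1). Copied 'L' from pos 1. Output: "ZLL"
Token 4: literal('Z'). Output: "ZLLZ"
Token 5: backref(off=1, len=4) (overlapping!). Copied 'ZZZZ' from pos 3. Output: "ZLLZZZZZ"
Token 6: literal('Y'). Output: "ZLLZZZZZY"
Token 7: backref(off=6, len=5). Copied 'ZZZZZ' from pos 3. Output: "ZLLZZZZZYZZZZZ"
Token 8: backref(off=4, len=2). Copied 'ZZ' from pos 10. Output: "ZLLZZZZZYZZZZZZZ"
Token 9: literal('S'). Output: "ZLLZZZZZYZZZZZZZS"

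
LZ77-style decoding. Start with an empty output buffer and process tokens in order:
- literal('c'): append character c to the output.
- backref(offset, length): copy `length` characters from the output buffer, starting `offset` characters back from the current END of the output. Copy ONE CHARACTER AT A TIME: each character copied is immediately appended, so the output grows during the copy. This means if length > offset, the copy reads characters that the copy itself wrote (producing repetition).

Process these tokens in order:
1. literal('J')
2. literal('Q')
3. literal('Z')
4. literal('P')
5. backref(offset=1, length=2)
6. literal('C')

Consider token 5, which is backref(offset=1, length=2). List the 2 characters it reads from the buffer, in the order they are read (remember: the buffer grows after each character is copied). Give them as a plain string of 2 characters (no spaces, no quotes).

Token 1: literal('J'). Output: "J"
Token 2: literal('Q'). Output: "JQ"
Token 3: literal('Z'). Output: "JQZ"
Token 4: literal('P'). Output: "JQZP"
Token 5: backref(off=1, len=2). Buffer before: "JQZP" (len 4)
  byte 1: read out[3]='P', append. Buffer now: "JQZPP"
  byte 2: read out[4]='P', append. Buffer now: "JQZPPP"

Answer: PP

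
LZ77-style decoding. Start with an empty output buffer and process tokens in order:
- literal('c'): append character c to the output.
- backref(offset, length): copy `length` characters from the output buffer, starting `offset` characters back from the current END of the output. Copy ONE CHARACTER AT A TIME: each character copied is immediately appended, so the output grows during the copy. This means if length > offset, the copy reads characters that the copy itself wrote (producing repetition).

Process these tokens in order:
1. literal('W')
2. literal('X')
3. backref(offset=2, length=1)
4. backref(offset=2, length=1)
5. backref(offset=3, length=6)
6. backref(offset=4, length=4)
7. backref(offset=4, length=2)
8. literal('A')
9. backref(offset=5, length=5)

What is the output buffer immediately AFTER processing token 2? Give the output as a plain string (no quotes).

Token 1: literal('W'). Output: "W"
Token 2: literal('X'). Output: "WX"

Answer: WX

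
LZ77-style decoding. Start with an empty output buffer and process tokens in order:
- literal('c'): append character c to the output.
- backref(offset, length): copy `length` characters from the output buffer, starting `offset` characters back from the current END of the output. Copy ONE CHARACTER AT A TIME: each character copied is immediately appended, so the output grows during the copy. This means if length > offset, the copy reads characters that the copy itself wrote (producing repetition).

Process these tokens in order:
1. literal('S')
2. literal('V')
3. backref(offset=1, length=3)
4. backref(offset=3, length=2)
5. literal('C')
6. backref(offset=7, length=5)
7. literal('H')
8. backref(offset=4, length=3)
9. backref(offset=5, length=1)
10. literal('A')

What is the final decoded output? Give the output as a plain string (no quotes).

Answer: SVVVVVVCVVVVVHVVVVA

Derivation:
Token 1: literal('S'). Output: "S"
Token 2: literal('V'). Output: "SV"
Token 3: backref(off=1, len=3) (overlapping!). Copied 'VVV' from pos 1. Output: "SVVVV"
Token 4: backref(off=3, len=2). Copied 'VV' from pos 2. Output: "SVVVVVV"
Token 5: literal('C'). Output: "SVVVVVVC"
Token 6: backref(off=7, len=5). Copied 'VVVVV' from pos 1. Output: "SVVVVVVCVVVVV"
Token 7: literal('H'). Output: "SVVVVVVCVVVVVH"
Token 8: backref(off=4, len=3). Copied 'VVV' from pos 10. Output: "SVVVVVVCVVVVVHVVV"
Token 9: backref(off=5, len=1). Copied 'V' from pos 12. Output: "SVVVVVVCVVVVVHVVVV"
Token 10: literal('A'). Output: "SVVVVVVCVVVVVHVVVVA"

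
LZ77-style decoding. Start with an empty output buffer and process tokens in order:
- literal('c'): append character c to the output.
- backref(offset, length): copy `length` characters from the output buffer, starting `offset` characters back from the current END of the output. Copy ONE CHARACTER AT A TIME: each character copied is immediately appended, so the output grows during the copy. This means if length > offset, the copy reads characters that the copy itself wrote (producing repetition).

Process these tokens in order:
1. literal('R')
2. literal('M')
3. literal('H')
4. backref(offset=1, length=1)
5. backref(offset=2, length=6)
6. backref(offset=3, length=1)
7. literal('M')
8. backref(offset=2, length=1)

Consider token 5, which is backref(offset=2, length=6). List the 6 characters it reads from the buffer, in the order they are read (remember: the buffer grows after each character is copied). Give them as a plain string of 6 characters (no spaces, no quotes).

Token 1: literal('R'). Output: "R"
Token 2: literal('M'). Output: "RM"
Token 3: literal('H'). Output: "RMH"
Token 4: backref(off=1, len=1). Copied 'H' from pos 2. Output: "RMHH"
Token 5: backref(off=2, len=6). Buffer before: "RMHH" (len 4)
  byte 1: read out[2]='H', append. Buffer now: "RMHHH"
  byte 2: read out[3]='H', append. Buffer now: "RMHHHH"
  byte 3: read out[4]='H', append. Buffer now: "RMHHHHH"
  byte 4: read out[5]='H', append. Buffer now: "RMHHHHHH"
  byte 5: read out[6]='H', append. Buffer now: "RMHHHHHHH"
  byte 6: read out[7]='H', append. Buffer now: "RMHHHHHHHH"

Answer: HHHHHH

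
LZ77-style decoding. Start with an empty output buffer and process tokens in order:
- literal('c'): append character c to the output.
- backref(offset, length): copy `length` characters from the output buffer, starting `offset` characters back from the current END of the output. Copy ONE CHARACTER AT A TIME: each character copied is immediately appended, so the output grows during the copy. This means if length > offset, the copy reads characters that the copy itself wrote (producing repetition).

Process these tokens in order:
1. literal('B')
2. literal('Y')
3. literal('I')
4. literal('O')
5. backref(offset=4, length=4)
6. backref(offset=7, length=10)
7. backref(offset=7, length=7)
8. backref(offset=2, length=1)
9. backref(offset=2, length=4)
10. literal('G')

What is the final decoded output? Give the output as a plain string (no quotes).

Token 1: literal('B'). Output: "B"
Token 2: literal('Y'). Output: "BY"
Token 3: literal('I'). Output: "BYI"
Token 4: literal('O'). Output: "BYIO"
Token 5: backref(off=4, len=4). Copied 'BYIO' from pos 0. Output: "BYIOBYIO"
Token 6: backref(off=7, len=10) (overlapping!). Copied 'YIOBYIOYIO' from pos 1. Output: "BYIOBYIOYIOBYIOYIO"
Token 7: backref(off=7, len=7). Copied 'BYIOYIO' from pos 11. Output: "BYIOBYIOYIOBYIOYIOBYIOYIO"
Token 8: backref(off=2, len=1). Copied 'I' from pos 23. Output: "BYIOBYIOYIOBYIOYIOBYIOYIOI"
Token 9: backref(off=2, len=4) (overlapping!). Copied 'OIOI' from pos 24. Output: "BYIOBYIOYIOBYIOYIOBYIOYIOIOIOI"
Token 10: literal('G'). Output: "BYIOBYIOYIOBYIOYIOBYIOYIOIOIOIG"

Answer: BYIOBYIOYIOBYIOYIOBYIOYIOIOIOIG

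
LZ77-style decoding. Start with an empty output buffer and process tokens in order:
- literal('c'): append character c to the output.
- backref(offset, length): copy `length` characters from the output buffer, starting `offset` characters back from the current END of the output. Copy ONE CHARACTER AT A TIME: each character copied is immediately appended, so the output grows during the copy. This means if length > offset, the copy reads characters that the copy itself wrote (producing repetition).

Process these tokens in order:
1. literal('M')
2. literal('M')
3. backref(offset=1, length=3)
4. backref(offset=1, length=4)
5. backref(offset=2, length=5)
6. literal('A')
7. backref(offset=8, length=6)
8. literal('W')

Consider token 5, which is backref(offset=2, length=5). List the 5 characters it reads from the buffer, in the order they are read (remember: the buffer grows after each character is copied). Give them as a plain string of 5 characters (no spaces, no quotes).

Answer: MMMMM

Derivation:
Token 1: literal('M'). Output: "M"
Token 2: literal('M'). Output: "MM"
Token 3: backref(off=1, len=3) (overlapping!). Copied 'MMM' from pos 1. Output: "MMMMM"
Token 4: backref(off=1, len=4) (overlapping!). Copied 'MMMM' from pos 4. Output: "MMMMMMMMM"
Token 5: backref(off=2, len=5). Buffer before: "MMMMMMMMM" (len 9)
  byte 1: read out[7]='M', append. Buffer now: "MMMMMMMMMM"
  byte 2: read out[8]='M', append. Buffer now: "MMMMMMMMMMM"
  byte 3: read out[9]='M', append. Buffer now: "MMMMMMMMMMMM"
  byte 4: read out[10]='M', append. Buffer now: "MMMMMMMMMMMMM"
  byte 5: read out[11]='M', append. Buffer now: "MMMMMMMMMMMMMM"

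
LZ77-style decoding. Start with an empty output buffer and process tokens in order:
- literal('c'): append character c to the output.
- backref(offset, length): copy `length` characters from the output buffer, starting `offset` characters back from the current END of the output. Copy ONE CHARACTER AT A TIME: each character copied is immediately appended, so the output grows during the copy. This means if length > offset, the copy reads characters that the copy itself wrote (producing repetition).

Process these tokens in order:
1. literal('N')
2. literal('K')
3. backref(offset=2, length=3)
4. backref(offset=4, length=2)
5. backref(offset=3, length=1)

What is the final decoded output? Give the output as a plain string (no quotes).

Answer: NKNKNKNN

Derivation:
Token 1: literal('N'). Output: "N"
Token 2: literal('K'). Output: "NK"
Token 3: backref(off=2, len=3) (overlapping!). Copied 'NKN' from pos 0. Output: "NKNKN"
Token 4: backref(off=4, len=2). Copied 'KN' from pos 1. Output: "NKNKNKN"
Token 5: backref(off=3, len=1). Copied 'N' from pos 4. Output: "NKNKNKNN"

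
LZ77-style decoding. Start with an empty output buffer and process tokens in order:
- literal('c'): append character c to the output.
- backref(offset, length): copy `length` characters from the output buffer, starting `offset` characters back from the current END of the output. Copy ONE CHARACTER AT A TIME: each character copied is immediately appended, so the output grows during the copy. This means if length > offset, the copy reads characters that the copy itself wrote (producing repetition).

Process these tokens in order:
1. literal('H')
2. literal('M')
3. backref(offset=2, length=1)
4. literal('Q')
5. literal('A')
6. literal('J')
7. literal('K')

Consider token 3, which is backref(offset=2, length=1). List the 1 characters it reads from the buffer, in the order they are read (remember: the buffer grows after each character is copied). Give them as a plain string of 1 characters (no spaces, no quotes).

Token 1: literal('H'). Output: "H"
Token 2: literal('M'). Output: "HM"
Token 3: backref(off=2, len=1). Buffer before: "HM" (len 2)
  byte 1: read out[0]='H', append. Buffer now: "HMH"

Answer: H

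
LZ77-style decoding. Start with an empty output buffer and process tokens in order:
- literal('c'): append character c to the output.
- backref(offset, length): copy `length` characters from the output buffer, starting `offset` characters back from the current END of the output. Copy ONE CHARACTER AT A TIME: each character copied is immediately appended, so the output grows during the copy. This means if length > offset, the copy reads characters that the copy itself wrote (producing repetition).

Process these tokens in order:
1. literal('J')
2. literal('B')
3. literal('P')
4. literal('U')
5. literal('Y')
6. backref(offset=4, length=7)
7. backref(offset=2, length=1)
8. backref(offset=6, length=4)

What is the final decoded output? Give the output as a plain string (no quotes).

Answer: JBPUYBPUYBPUPUYBP

Derivation:
Token 1: literal('J'). Output: "J"
Token 2: literal('B'). Output: "JB"
Token 3: literal('P'). Output: "JBP"
Token 4: literal('U'). Output: "JBPU"
Token 5: literal('Y'). Output: "JBPUY"
Token 6: backref(off=4, len=7) (overlapping!). Copied 'BPUYBPU' from pos 1. Output: "JBPUYBPUYBPU"
Token 7: backref(off=2, len=1). Copied 'P' from pos 10. Output: "JBPUYBPUYBPUP"
Token 8: backref(off=6, len=4). Copied 'UYBP' from pos 7. Output: "JBPUYBPUYBPUPUYBP"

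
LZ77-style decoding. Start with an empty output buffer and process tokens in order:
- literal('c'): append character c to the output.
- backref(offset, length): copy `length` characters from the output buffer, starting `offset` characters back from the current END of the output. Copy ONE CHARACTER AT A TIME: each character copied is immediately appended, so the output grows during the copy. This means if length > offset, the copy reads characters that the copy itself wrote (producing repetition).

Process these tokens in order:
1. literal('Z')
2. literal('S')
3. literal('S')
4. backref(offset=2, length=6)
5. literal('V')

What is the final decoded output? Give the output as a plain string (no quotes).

Answer: ZSSSSSSSSV

Derivation:
Token 1: literal('Z'). Output: "Z"
Token 2: literal('S'). Output: "ZS"
Token 3: literal('S'). Output: "ZSS"
Token 4: backref(off=2, len=6) (overlapping!). Copied 'SSSSSS' from pos 1. Output: "ZSSSSSSSS"
Token 5: literal('V'). Output: "ZSSSSSSSSV"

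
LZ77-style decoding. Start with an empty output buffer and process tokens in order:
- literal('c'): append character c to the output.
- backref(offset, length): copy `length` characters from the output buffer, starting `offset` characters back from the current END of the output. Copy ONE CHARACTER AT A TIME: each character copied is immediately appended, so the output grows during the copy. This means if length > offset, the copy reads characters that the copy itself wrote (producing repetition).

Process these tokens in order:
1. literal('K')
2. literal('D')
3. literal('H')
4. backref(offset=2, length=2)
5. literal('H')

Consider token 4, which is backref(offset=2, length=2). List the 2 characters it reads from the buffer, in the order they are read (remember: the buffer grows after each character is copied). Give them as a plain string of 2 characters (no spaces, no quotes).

Token 1: literal('K'). Output: "K"
Token 2: literal('D'). Output: "KD"
Token 3: literal('H'). Output: "KDH"
Token 4: backref(off=2, len=2). Buffer before: "KDH" (len 3)
  byte 1: read out[1]='D', append. Buffer now: "KDHD"
  byte 2: read out[2]='H', append. Buffer now: "KDHDH"

Answer: DH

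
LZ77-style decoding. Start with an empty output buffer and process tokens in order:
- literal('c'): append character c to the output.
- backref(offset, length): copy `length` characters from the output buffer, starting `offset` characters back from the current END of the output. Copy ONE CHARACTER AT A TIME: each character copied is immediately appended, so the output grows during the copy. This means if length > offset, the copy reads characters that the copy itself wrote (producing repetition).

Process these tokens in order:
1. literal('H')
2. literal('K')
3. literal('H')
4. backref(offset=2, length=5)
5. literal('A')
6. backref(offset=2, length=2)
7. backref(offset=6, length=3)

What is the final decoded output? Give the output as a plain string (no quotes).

Token 1: literal('H'). Output: "H"
Token 2: literal('K'). Output: "HK"
Token 3: literal('H'). Output: "HKH"
Token 4: backref(off=2, len=5) (overlapping!). Copied 'KHKHK' from pos 1. Output: "HKHKHKHK"
Token 5: literal('A'). Output: "HKHKHKHKA"
Token 6: backref(off=2, len=2). Copied 'KA' from pos 7. Output: "HKHKHKHKAKA"
Token 7: backref(off=6, len=3). Copied 'KHK' from pos 5. Output: "HKHKHKHKAKAKHK"

Answer: HKHKHKHKAKAKHK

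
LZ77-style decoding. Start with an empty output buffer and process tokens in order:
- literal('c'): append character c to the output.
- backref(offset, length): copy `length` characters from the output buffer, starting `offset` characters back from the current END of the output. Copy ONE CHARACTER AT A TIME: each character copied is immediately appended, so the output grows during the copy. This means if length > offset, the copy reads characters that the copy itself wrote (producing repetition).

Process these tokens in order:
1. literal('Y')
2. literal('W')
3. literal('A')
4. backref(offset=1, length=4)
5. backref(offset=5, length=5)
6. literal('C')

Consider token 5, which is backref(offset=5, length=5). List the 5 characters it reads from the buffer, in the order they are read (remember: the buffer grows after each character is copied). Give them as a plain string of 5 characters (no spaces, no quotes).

Token 1: literal('Y'). Output: "Y"
Token 2: literal('W'). Output: "YW"
Token 3: literal('A'). Output: "YWA"
Token 4: backref(off=1, len=4) (overlapping!). Copied 'AAAA' from pos 2. Output: "YWAAAAA"
Token 5: backref(off=5, len=5). Buffer before: "YWAAAAA" (len 7)
  byte 1: read out[2]='A', append. Buffer now: "YWAAAAAA"
  byte 2: read out[3]='A', append. Buffer now: "YWAAAAAAA"
  byte 3: read out[4]='A', append. Buffer now: "YWAAAAAAAA"
  byte 4: read out[5]='A', append. Buffer now: "YWAAAAAAAAA"
  byte 5: read out[6]='A', append. Buffer now: "YWAAAAAAAAAA"

Answer: AAAAA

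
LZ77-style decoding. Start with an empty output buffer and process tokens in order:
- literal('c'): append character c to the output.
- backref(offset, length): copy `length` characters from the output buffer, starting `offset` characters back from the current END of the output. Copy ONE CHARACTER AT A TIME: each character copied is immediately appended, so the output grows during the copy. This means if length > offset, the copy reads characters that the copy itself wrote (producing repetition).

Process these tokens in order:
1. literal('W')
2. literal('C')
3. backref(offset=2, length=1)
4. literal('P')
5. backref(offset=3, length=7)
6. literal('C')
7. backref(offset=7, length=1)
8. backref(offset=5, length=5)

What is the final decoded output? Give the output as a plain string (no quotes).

Token 1: literal('W'). Output: "W"
Token 2: literal('C'). Output: "WC"
Token 3: backref(off=2, len=1). Copied 'W' from pos 0. Output: "WCW"
Token 4: literal('P'). Output: "WCWP"
Token 5: backref(off=3, len=7) (overlapping!). Copied 'CWPCWPC' from pos 1. Output: "WCWPCWPCWPC"
Token 6: literal('C'). Output: "WCWPCWPCWPCC"
Token 7: backref(off=7, len=1). Copied 'W' from pos 5. Output: "WCWPCWPCWPCCW"
Token 8: backref(off=5, len=5). Copied 'WPCCW' from pos 8. Output: "WCWPCWPCWPCCWWPCCW"

Answer: WCWPCWPCWPCCWWPCCW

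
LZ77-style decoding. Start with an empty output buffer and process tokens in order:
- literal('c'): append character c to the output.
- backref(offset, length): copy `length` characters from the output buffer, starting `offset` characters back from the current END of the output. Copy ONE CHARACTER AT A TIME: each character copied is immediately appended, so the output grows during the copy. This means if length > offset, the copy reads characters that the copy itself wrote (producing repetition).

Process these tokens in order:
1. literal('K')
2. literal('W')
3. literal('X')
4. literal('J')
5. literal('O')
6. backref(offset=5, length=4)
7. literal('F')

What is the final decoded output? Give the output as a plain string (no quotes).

Answer: KWXJOKWXJF

Derivation:
Token 1: literal('K'). Output: "K"
Token 2: literal('W'). Output: "KW"
Token 3: literal('X'). Output: "KWX"
Token 4: literal('J'). Output: "KWXJ"
Token 5: literal('O'). Output: "KWXJO"
Token 6: backref(off=5, len=4). Copied 'KWXJ' from pos 0. Output: "KWXJOKWXJ"
Token 7: literal('F'). Output: "KWXJOKWXJF"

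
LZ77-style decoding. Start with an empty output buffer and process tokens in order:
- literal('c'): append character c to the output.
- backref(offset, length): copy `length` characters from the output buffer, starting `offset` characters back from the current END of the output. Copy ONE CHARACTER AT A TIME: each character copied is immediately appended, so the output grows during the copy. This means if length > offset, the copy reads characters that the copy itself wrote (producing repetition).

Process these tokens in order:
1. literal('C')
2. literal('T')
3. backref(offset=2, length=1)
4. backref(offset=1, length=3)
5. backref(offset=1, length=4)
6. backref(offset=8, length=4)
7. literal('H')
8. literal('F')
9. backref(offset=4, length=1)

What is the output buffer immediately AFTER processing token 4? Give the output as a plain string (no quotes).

Token 1: literal('C'). Output: "C"
Token 2: literal('T'). Output: "CT"
Token 3: backref(off=2, len=1). Copied 'C' from pos 0. Output: "CTC"
Token 4: backref(off=1, len=3) (overlapping!). Copied 'CCC' from pos 2. Output: "CTCCCC"

Answer: CTCCCC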